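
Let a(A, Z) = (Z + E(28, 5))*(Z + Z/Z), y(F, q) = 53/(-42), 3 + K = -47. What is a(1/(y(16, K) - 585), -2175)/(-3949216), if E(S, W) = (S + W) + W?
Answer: -2322919/1974608 ≈ -1.1764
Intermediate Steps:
K = -50 (K = -3 - 47 = -50)
E(S, W) = S + 2*W
y(F, q) = -53/42 (y(F, q) = 53*(-1/42) = -53/42)
a(A, Z) = (1 + Z)*(38 + Z) (a(A, Z) = (Z + (28 + 2*5))*(Z + Z/Z) = (Z + (28 + 10))*(Z + 1) = (Z + 38)*(1 + Z) = (38 + Z)*(1 + Z) = (1 + Z)*(38 + Z))
a(1/(y(16, K) - 585), -2175)/(-3949216) = (38 + (-2175)**2 + 39*(-2175))/(-3949216) = (38 + 4730625 - 84825)*(-1/3949216) = 4645838*(-1/3949216) = -2322919/1974608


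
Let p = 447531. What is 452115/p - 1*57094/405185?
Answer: 52546293787/60444282745 ≈ 0.86933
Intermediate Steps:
452115/p - 1*57094/405185 = 452115/447531 - 1*57094/405185 = 452115*(1/447531) - 57094*1/405185 = 150705/149177 - 57094/405185 = 52546293787/60444282745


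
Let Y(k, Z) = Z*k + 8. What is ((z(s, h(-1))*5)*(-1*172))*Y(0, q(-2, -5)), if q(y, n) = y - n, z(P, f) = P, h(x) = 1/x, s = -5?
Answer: 34400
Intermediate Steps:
Y(k, Z) = 8 + Z*k
((z(s, h(-1))*5)*(-1*172))*Y(0, q(-2, -5)) = ((-5*5)*(-1*172))*(8 + (-2 - 1*(-5))*0) = (-25*(-172))*(8 + (-2 + 5)*0) = 4300*(8 + 3*0) = 4300*(8 + 0) = 4300*8 = 34400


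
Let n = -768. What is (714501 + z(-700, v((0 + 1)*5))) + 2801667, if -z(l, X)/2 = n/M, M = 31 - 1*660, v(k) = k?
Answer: 2211668136/629 ≈ 3.5162e+6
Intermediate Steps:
M = -629 (M = 31 - 660 = -629)
z(l, X) = -1536/629 (z(l, X) = -(-1536)/(-629) = -(-1536)*(-1)/629 = -2*768/629 = -1536/629)
(714501 + z(-700, v((0 + 1)*5))) + 2801667 = (714501 - 1536/629) + 2801667 = 449419593/629 + 2801667 = 2211668136/629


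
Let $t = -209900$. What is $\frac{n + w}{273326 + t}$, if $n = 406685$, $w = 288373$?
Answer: $\frac{115843}{10571} \approx 10.959$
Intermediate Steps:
$\frac{n + w}{273326 + t} = \frac{406685 + 288373}{273326 - 209900} = \frac{695058}{63426} = 695058 \cdot \frac{1}{63426} = \frac{115843}{10571}$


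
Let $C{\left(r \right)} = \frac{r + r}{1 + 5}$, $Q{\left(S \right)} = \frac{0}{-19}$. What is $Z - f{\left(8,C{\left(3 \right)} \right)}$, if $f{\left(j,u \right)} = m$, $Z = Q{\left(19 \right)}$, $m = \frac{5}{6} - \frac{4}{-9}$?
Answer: $- \frac{23}{18} \approx -1.2778$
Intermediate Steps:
$Q{\left(S \right)} = 0$ ($Q{\left(S \right)} = 0 \left(- \frac{1}{19}\right) = 0$)
$m = \frac{23}{18}$ ($m = 5 \cdot \frac{1}{6} - - \frac{4}{9} = \frac{5}{6} + \frac{4}{9} = \frac{23}{18} \approx 1.2778$)
$C{\left(r \right)} = \frac{r}{3}$ ($C{\left(r \right)} = \frac{2 r}{6} = 2 r \frac{1}{6} = \frac{r}{3}$)
$Z = 0$
$f{\left(j,u \right)} = \frac{23}{18}$
$Z - f{\left(8,C{\left(3 \right)} \right)} = 0 - \frac{23}{18} = - \frac{23}{18}$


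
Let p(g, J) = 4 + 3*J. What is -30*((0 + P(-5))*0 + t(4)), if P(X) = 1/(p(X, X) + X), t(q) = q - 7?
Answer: 90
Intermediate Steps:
t(q) = -7 + q
P(X) = 1/(4 + 4*X) (P(X) = 1/((4 + 3*X) + X) = 1/(4 + 4*X))
-30*((0 + P(-5))*0 + t(4)) = -30*((0 + 1/(4*(1 - 5)))*0 + (-7 + 4)) = -30*((0 + (¼)/(-4))*0 - 3) = -30*((0 + (¼)*(-¼))*0 - 3) = -30*((0 - 1/16)*0 - 3) = -30*(-1/16*0 - 3) = -30*(0 - 3) = -30*(-3) = 90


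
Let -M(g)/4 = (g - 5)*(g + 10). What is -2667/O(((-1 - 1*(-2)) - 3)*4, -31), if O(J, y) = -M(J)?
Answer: 2667/104 ≈ 25.644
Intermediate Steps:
M(g) = -4*(-5 + g)*(10 + g) (M(g) = -4*(g - 5)*(g + 10) = -4*(-5 + g)*(10 + g))
O(J, y) = -200 + 4*J² + 20*J (O(J, y) = -(200 - 20*J - 4*J²) = -200 + 4*J² + 20*J)
-2667/O(((-1 - 1*(-2)) - 3)*4, -31) = -2667/(-200 + 4*(((-1 - 1*(-2)) - 3)*4)² + 20*(((-1 - 1*(-2)) - 3)*4)) = -2667/(-200 + 4*(((-1 + 2) - 3)*4)² + 20*(((-1 + 2) - 3)*4)) = -2667/(-200 + 4*((1 - 3)*4)² + 20*((1 - 3)*4)) = -2667/(-200 + 4*(-2*4)² + 20*(-2*4)) = -2667/(-200 + 4*(-8)² + 20*(-8)) = -2667/(-200 + 4*64 - 160) = -2667/(-200 + 256 - 160) = -2667/(-104) = -2667*(-1/104) = 2667/104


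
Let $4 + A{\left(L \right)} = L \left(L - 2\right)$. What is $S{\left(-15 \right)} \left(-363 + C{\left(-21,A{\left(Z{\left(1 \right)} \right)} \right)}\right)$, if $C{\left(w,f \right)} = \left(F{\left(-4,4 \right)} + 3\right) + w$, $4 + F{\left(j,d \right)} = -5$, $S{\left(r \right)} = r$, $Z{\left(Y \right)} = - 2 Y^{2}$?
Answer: $5850$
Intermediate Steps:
$F{\left(j,d \right)} = -9$ ($F{\left(j,d \right)} = -4 - 5 = -9$)
$A{\left(L \right)} = -4 + L \left(-2 + L\right)$ ($A{\left(L \right)} = -4 + L \left(L - 2\right) = -4 + L \left(-2 + L\right)$)
$C{\left(w,f \right)} = -6 + w$ ($C{\left(w,f \right)} = \left(-9 + 3\right) + w = -6 + w$)
$S{\left(-15 \right)} \left(-363 + C{\left(-21,A{\left(Z{\left(1 \right)} \right)} \right)}\right) = - 15 \left(-363 - 27\right) = \left(-15\right) \left(-390\right) = 5850$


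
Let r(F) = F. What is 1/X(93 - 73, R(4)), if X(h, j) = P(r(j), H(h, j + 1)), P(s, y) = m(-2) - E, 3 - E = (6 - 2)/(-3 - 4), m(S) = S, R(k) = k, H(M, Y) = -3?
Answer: -7/39 ≈ -0.17949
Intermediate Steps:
E = 25/7 (E = 3 - (6 - 2)/(-3 - 4) = 3 - 4/(-7) = 3 - 4*(-1)/7 = 3 - 1*(-4/7) = 3 + 4/7 = 25/7 ≈ 3.5714)
P(s, y) = -39/7 (P(s, y) = -2 - 1*25/7 = -2 - 25/7 = -39/7)
X(h, j) = -39/7
1/X(93 - 73, R(4)) = 1/(-39/7) = -7/39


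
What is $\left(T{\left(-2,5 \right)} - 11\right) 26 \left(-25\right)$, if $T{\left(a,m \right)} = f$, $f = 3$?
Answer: $5200$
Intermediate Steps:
$T{\left(a,m \right)} = 3$
$\left(T{\left(-2,5 \right)} - 11\right) 26 \left(-25\right) = \left(3 - 11\right) 26 \left(-25\right) = \left(-8\right) 26 \left(-25\right) = \left(-208\right) \left(-25\right) = 5200$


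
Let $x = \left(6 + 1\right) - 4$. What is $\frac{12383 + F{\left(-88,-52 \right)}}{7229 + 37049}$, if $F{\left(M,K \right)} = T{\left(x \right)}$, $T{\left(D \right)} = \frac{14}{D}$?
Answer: $\frac{37163}{132834} \approx 0.27977$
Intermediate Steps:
$x = 3$ ($x = 7 - 4 = 3$)
$F{\left(M,K \right)} = \frac{14}{3}$
$\frac{12383 + F{\left(-88,-52 \right)}}{7229 + 37049} = \frac{12383 + \frac{14}{3}}{7229 + 37049} = \frac{37163}{3 \cdot 44278} = \frac{37163}{3} \cdot \frac{1}{44278} = \frac{37163}{132834}$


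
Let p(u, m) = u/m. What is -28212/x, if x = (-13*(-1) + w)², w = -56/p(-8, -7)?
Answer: -2351/108 ≈ -21.769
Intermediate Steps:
w = -49 (w = -56/((-8/(-7))) = -56/((-8*(-⅐))) = -56/8/7 = -56*7/8 = -49)
x = 1296 (x = (-13*(-1) - 49)² = (13 - 49)² = (-36)² = 1296)
-28212/x = -28212/1296 = -28212*1/1296 = -2351/108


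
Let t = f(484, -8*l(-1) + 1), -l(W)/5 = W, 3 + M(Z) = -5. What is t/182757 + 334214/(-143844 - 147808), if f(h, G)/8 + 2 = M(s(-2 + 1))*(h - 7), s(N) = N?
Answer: -34994083343/26650722282 ≈ -1.3131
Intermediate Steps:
M(Z) = -8 (M(Z) = -3 - 5 = -8)
l(W) = -5*W
f(h, G) = 432 - 64*h (f(h, G) = -16 + 8*(-8*(h - 7)) = -16 + 8*(-8*(-7 + h)) = -16 + 8*(56 - 8*h) = -16 + (448 - 64*h) = 432 - 64*h)
t = -30544 (t = 432 - 64*484 = 432 - 30976 = -30544)
t/182757 + 334214/(-143844 - 147808) = -30544/182757 + 334214/(-143844 - 147808) = -30544*1/182757 + 334214/(-291652) = -30544/182757 + 334214*(-1/291652) = -30544/182757 - 167107/145826 = -34994083343/26650722282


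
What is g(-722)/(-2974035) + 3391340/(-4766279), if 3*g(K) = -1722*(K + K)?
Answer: -14036522803724/14175080565765 ≈ -0.99022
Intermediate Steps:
g(K) = -1148*K (g(K) = (-1722*(K + K))/3 = (-3444*K)/3 = -1148*K)
g(-722)/(-2974035) + 3391340/(-4766279) = -1148*(-722)/(-2974035) + 3391340/(-4766279) = 828856*(-1/2974035) + 3391340*(-1/4766279) = -828856/2974035 - 3391340/4766279 = -14036522803724/14175080565765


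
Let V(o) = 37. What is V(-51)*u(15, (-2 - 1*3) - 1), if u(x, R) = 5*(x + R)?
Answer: 1665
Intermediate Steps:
u(x, R) = 5*R + 5*x (u(x, R) = 5*(R + x) = 5*R + 5*x)
V(-51)*u(15, (-2 - 1*3) - 1) = 37*(5*((-2 - 1*3) - 1) + 5*15) = 37*(5*((-2 - 3) - 1) + 75) = 37*(5*(-5 - 1) + 75) = 37*(5*(-6) + 75) = 37*(-30 + 75) = 37*45 = 1665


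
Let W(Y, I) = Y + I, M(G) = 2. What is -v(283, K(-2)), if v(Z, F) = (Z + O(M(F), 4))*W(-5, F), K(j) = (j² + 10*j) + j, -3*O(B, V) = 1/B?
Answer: 39031/6 ≈ 6505.2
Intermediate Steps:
O(B, V) = -1/(3*B)
K(j) = j² + 11*j
W(Y, I) = I + Y
v(Z, F) = (-5 + F)*(-⅙ + Z) (v(Z, F) = (Z - ⅓/2)*(F - 5) = (Z - ⅓*½)*(-5 + F) = (Z - ⅙)*(-5 + F) = (-⅙ + Z)*(-5 + F) = (-5 + F)*(-⅙ + Z))
-v(283, K(-2)) = -(-1 + 6*283)*(-5 - 2*(11 - 2))/6 = -(-1 + 1698)*(-5 - 2*9)/6 = -1697*(-5 - 18)/6 = -1697*(-23)/6 = -1*(-39031/6) = 39031/6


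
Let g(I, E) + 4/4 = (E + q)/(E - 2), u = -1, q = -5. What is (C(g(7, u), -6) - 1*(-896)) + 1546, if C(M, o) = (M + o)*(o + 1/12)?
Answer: 29659/12 ≈ 2471.6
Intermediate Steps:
g(I, E) = -1 + (-5 + E)/(-2 + E) (g(I, E) = -1 + (E - 5)/(E - 2) = -1 + (-5 + E)/(-2 + E))
C(M, o) = (1/12 + o)*(M + o) (C(M, o) = (M + o)*(o + 1/12) = (M + o)*(1/12 + o) = (1/12 + o)*(M + o))
(C(g(7, u), -6) - 1*(-896)) + 1546 = (((-6)² + (-3/(-2 - 1))/12 + (1/12)*(-6) - 3/(-2 - 1)*(-6)) - 1*(-896)) + 1546 = ((36 + (-3/(-3))/12 - ½ - 3/(-3)*(-6)) + 896) + 1546 = ((36 + (-3*(-⅓))/12 - ½ - 3*(-⅓)*(-6)) + 896) + 1546 = ((36 + (1/12)*1 - ½ + 1*(-6)) + 896) + 1546 = ((36 + 1/12 - ½ - 6) + 896) + 1546 = (355/12 + 896) + 1546 = 11107/12 + 1546 = 29659/12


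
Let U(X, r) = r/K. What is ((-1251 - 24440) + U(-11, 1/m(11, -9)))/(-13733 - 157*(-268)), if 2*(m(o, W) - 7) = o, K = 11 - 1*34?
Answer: -14772327/16297225 ≈ -0.90643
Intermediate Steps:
K = -23 (K = 11 - 34 = -23)
m(o, W) = 7 + o/2
U(X, r) = -r/23 (U(X, r) = r/(-23) = r*(-1/23) = -r/23)
((-1251 - 24440) + U(-11, 1/m(11, -9)))/(-13733 - 157*(-268)) = ((-1251 - 24440) - 1/(23*(7 + (½)*11)))/(-13733 - 157*(-268)) = (-25691 - 1/(23*(7 + 11/2)))/(-13733 + 42076) = (-25691 - 1/(23*25/2))/28343 = (-25691 - 1/23*2/25)*(1/28343) = (-25691 - 2/575)*(1/28343) = -14772327/575*1/28343 = -14772327/16297225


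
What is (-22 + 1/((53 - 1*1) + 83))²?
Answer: 8814961/18225 ≈ 483.67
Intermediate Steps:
(-22 + 1/((53 - 1*1) + 83))² = (-22 + 1/((53 - 1) + 83))² = (-22 + 1/(52 + 83))² = (-22 + 1/135)² = (-2969/135)² = 8814961/18225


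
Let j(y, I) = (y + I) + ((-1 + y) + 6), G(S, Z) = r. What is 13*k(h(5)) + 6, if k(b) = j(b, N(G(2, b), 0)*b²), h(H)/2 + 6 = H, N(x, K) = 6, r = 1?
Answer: 331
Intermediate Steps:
G(S, Z) = 1
h(H) = -12 + 2*H
j(y, I) = 5 + I + 2*y (j(y, I) = (I + y) + (5 + y) = 5 + I + 2*y)
k(b) = 5 + 2*b + 6*b² (k(b) = 5 + 6*b² + 2*b = 5 + 2*b + 6*b²)
13*k(h(5)) + 6 = 13*(5 + 2*(-12 + 2*5) + 6*(-12 + 2*5)²) + 6 = 13*(5 + 2*(-12 + 10) + 6*(-12 + 10)²) + 6 = 13*(5 + 2*(-2) + 6*(-2)²) + 6 = 13*(5 - 4 + 6*4) + 6 = 13*(5 - 4 + 24) + 6 = 13*25 + 6 = 325 + 6 = 331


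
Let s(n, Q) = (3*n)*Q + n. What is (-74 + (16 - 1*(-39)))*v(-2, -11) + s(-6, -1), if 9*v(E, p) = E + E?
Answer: 184/9 ≈ 20.444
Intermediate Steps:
v(E, p) = 2*E/9 (v(E, p) = (E + E)/9 = (2*E)/9 = 2*E/9)
s(n, Q) = n + 3*Q*n (s(n, Q) = 3*Q*n + n = n + 3*Q*n)
(-74 + (16 - 1*(-39)))*v(-2, -11) + s(-6, -1) = (-74 + (16 - 1*(-39)))*((2/9)*(-2)) - 6*(1 + 3*(-1)) = (-74 + (16 + 39))*(-4/9) - 6*(1 - 3) = (-74 + 55)*(-4/9) - 6*(-2) = -19*(-4/9) + 12 = 76/9 + 12 = 184/9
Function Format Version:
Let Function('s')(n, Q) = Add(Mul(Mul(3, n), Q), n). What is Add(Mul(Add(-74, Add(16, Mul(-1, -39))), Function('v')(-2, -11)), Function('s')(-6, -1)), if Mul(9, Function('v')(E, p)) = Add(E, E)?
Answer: Rational(184, 9) ≈ 20.444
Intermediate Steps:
Function('v')(E, p) = Mul(Rational(2, 9), E) (Function('v')(E, p) = Mul(Rational(1, 9), Add(E, E)) = Mul(Rational(1, 9), Mul(2, E)) = Mul(Rational(2, 9), E))
Function('s')(n, Q) = Add(n, Mul(3, Q, n)) (Function('s')(n, Q) = Add(Mul(3, Q, n), n) = Add(n, Mul(3, Q, n)))
Add(Mul(Add(-74, Add(16, Mul(-1, -39))), Function('v')(-2, -11)), Function('s')(-6, -1)) = Add(Mul(Add(-74, Add(16, Mul(-1, -39))), Mul(Rational(2, 9), -2)), Mul(-6, Add(1, Mul(3, -1)))) = Add(Mul(Add(-74, Add(16, 39)), Rational(-4, 9)), Mul(-6, Add(1, -3))) = Add(Mul(Add(-74, 55), Rational(-4, 9)), Mul(-6, -2)) = Add(Mul(-19, Rational(-4, 9)), 12) = Add(Rational(76, 9), 12) = Rational(184, 9)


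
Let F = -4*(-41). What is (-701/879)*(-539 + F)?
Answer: 87625/293 ≈ 299.06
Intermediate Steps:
F = 164
(-701/879)*(-539 + F) = (-701/879)*(-539 + 164) = -701*1/879*(-375) = -701/879*(-375) = 87625/293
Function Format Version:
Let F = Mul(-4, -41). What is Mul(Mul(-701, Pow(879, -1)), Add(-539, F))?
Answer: Rational(87625, 293) ≈ 299.06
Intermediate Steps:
F = 164
Mul(Mul(-701, Pow(879, -1)), Add(-539, F)) = Mul(Mul(-701, Pow(879, -1)), Add(-539, 164)) = Mul(Mul(-701, Rational(1, 879)), -375) = Mul(Rational(-701, 879), -375) = Rational(87625, 293)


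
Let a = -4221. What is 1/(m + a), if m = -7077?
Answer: -1/11298 ≈ -8.8511e-5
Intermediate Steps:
1/(m + a) = 1/(-7077 - 4221) = 1/(-11298) = -1/11298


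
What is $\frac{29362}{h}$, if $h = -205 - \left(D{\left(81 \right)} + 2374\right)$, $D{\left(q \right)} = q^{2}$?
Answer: $- \frac{14681}{4570} \approx -3.2125$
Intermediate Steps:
$h = -9140$ ($h = -205 - \left(81^{2} + 2374\right) = -205 - \left(6561 + 2374\right) = -205 - 8935 = -9140$)
$\frac{29362}{h} = \frac{29362}{-9140} = 29362 \left(- \frac{1}{9140}\right) = - \frac{14681}{4570}$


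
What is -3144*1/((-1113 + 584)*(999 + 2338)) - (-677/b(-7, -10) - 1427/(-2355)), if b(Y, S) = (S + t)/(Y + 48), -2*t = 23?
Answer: -230891795872703/178760370345 ≈ -1291.6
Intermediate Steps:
t = -23/2 (t = -1/2*23 = -23/2 ≈ -11.500)
b(Y, S) = (-23/2 + S)/(48 + Y) (b(Y, S) = (S - 23/2)/(Y + 48) = (-23/2 + S)/(48 + Y))
-3144*1/((-1113 + 584)*(999 + 2338)) - (-677/b(-7, -10) - 1427/(-2355)) = -3144*1/((-1113 + 584)*(999 + 2338)) - (-677*(48 - 7)/(-23/2 - 10) - 1427/(-2355)) = -3144/((-529*3337)) - (-677/(-43/2/41) - 1427*(-1/2355)) = -3144/(-1765273) - (-677/((1/41)*(-43/2)) + 1427/2355) = -3144*(-1/1765273) - (-677/(-43/82) + 1427/2355) = 3144/1765273 - (-677*(-82/43) + 1427/2355) = 3144/1765273 - (55514/43 + 1427/2355) = 3144/1765273 - 1*130796831/101265 = 3144/1765273 - 130796831/101265 = -230891795872703/178760370345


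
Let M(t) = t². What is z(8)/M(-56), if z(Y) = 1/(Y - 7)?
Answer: 1/3136 ≈ 0.00031888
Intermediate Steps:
z(Y) = 1/(-7 + Y)
z(8)/M(-56) = 1/((-7 + 8)*((-56)²)) = 1/(1*3136) = 1*(1/3136) = 1/3136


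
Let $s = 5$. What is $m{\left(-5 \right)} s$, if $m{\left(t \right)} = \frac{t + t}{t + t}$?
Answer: $5$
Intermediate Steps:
$m{\left(t \right)} = 1$ ($m{\left(t \right)} = \frac{2 t}{2 t} = 2 t \frac{1}{2 t} = 1$)
$m{\left(-5 \right)} s = 1 \cdot 5 = 5$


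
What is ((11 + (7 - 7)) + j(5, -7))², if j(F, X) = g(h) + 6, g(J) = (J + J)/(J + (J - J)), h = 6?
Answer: 361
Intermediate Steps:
g(J) = 2 (g(J) = (2*J)/(J + 0) = (2*J)/J = 2)
j(F, X) = 8 (j(F, X) = 2 + 6 = 8)
((11 + (7 - 7)) + j(5, -7))² = ((11 + (7 - 7)) + 8)² = ((11 + 0) + 8)² = (11 + 8)² = 19² = 361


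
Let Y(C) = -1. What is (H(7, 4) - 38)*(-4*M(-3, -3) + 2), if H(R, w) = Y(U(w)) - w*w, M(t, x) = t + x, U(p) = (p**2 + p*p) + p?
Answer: -1430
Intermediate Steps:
U(p) = p + 2*p**2 (U(p) = (p**2 + p**2) + p = 2*p**2 + p = p + 2*p**2)
H(R, w) = -1 - w**2 (H(R, w) = -1 - w*w = -1 - w**2)
(H(7, 4) - 38)*(-4*M(-3, -3) + 2) = ((-1 - 1*4**2) - 38)*(-4*(-3 - 3) + 2) = ((-1 - 1*16) - 38)*(-4*(-6) + 2) = ((-1 - 16) - 38)*(24 + 2) = (-17 - 38)*26 = -55*26 = -1430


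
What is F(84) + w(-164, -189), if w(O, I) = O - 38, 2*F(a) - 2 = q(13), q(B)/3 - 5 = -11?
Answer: -210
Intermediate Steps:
q(B) = -18 (q(B) = 15 + 3*(-11) = 15 - 33 = -18)
F(a) = -8 (F(a) = 1 + (½)*(-18) = 1 - 9 = -8)
w(O, I) = -38 + O
F(84) + w(-164, -189) = -8 + (-38 - 164) = -8 - 202 = -210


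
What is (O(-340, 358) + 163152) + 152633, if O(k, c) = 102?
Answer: 315887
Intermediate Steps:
(O(-340, 358) + 163152) + 152633 = (102 + 163152) + 152633 = 163254 + 152633 = 315887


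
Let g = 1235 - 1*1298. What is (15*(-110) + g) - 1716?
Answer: -3429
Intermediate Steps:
g = -63 (g = 1235 - 1298 = -63)
(15*(-110) + g) - 1716 = (15*(-110) - 63) - 1716 = (-1650 - 63) - 1716 = -1713 - 1716 = -3429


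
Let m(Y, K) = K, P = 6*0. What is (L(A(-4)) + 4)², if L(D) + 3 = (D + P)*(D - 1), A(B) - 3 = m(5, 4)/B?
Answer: 9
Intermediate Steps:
P = 0
A(B) = 3 + 4/B
L(D) = -3 + D*(-1 + D) (L(D) = -3 + (D + 0)*(D - 1) = -3 + D*(-1 + D))
(L(A(-4)) + 4)² = ((-3 + (3 + 4/(-4))² - (3 + 4/(-4))) + 4)² = ((-3 + (3 + 4*(-¼))² - (3 + 4*(-¼))) + 4)² = ((-3 + (3 - 1)² - (3 - 1)) + 4)² = ((-3 + 2² - 1*2) + 4)² = ((-3 + 4 - 2) + 4)² = (-1 + 4)² = 3² = 9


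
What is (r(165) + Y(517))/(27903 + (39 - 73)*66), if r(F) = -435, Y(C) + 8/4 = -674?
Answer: -1111/25659 ≈ -0.043299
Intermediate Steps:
Y(C) = -676 (Y(C) = -2 - 674 = -676)
(r(165) + Y(517))/(27903 + (39 - 73)*66) = (-435 - 676)/(27903 + (39 - 73)*66) = -1111/(27903 - 34*66) = -1111/(27903 - 2244) = -1111/25659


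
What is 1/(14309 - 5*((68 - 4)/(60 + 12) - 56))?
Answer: 9/131261 ≈ 6.8566e-5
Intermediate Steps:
1/(14309 - 5*((68 - 4)/(60 + 12) - 56)) = 1/(14309 - 5*(64/72 - 56)) = 1/(14309 - 5*(64*(1/72) - 56)) = 1/(14309 - 5*(8/9 - 56)) = 1/(14309 - 5*(-496/9)) = 1/(14309 + 2480/9) = 1/(131261/9) = 9/131261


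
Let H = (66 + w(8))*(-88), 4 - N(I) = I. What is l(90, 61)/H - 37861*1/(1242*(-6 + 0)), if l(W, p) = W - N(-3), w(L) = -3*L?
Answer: 11609645/2295216 ≈ 5.0582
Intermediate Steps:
N(I) = 4 - I
H = -3696 (H = (66 - 3*8)*(-88) = (66 - 24)*(-88) = 42*(-88) = -3696)
l(W, p) = -7 + W (l(W, p) = W - (4 - 1*(-3)) = W - (4 + 3) = W - 1*7 = W - 7 = -7 + W)
l(90, 61)/H - 37861*1/(1242*(-6 + 0)) = (-7 + 90)/(-3696) - 37861*1/(1242*(-6 + 0)) = 83*(-1/3696) - 37861/(1242*(-6)) = -83/3696 - 37861/(-7452) = -83/3696 - 37861*(-1/7452) = -83/3696 + 37861/7452 = 11609645/2295216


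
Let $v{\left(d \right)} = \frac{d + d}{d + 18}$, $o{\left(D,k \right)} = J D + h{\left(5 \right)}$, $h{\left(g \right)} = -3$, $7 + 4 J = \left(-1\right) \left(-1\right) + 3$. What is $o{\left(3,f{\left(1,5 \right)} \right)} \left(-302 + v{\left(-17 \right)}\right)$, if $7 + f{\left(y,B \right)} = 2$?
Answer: $1764$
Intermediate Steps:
$J = - \frac{3}{4}$ ($J = - \frac{7}{4} + \frac{\left(-1\right) \left(-1\right) + 3}{4} = - \frac{7}{4} + \frac{1 + 3}{4} = - \frac{7}{4} + \frac{1}{4} \cdot 4 = - \frac{7}{4} + 1 = - \frac{3}{4} \approx -0.75$)
$f{\left(y,B \right)} = -5$ ($f{\left(y,B \right)} = -7 + 2 = -5$)
$o{\left(D,k \right)} = -3 - \frac{3 D}{4}$ ($o{\left(D,k \right)} = - \frac{3 D}{4} - 3 = -3 - \frac{3 D}{4}$)
$v{\left(d \right)} = \frac{2 d}{18 + d}$
$o{\left(3,f{\left(1,5 \right)} \right)} \left(-302 + v{\left(-17 \right)}\right) = \left(-3 - \frac{9}{4}\right) \left(-302 + 2 \left(-17\right) \frac{1}{18 - 17}\right) = \left(-3 - \frac{9}{4}\right) \left(-302 + 2 \left(-17\right) 1^{-1}\right) = - \frac{21 \left(-302 + 2 \left(-17\right) 1\right)}{4} = - \frac{21 \left(-302 - 34\right)}{4} = \left(- \frac{21}{4}\right) \left(-336\right) = 1764$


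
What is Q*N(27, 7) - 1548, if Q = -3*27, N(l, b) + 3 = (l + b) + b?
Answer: -4626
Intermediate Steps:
N(l, b) = -3 + l + 2*b (N(l, b) = -3 + ((l + b) + b) = -3 + ((b + l) + b) = -3 + (l + 2*b) = -3 + l + 2*b)
Q = -81
Q*N(27, 7) - 1548 = -81*(-3 + 27 + 2*7) - 1548 = -81*(-3 + 27 + 14) - 1548 = -81*38 - 1548 = -3078 - 1548 = -4626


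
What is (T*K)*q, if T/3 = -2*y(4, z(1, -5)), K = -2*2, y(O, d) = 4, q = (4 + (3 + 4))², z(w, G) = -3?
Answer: 11616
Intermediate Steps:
q = 121 (q = (4 + 7)² = 11² = 121)
K = -4
T = -24 (T = 3*(-2*4) = 3*(-8) = -24)
(T*K)*q = -24*(-4)*121 = 96*121 = 11616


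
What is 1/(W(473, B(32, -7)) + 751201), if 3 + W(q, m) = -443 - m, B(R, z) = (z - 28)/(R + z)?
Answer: 5/3753782 ≈ 1.3320e-6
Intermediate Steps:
B(R, z) = (-28 + z)/(R + z)
W(q, m) = -446 - m (W(q, m) = -3 + (-443 - m) = -446 - m)
1/(W(473, B(32, -7)) + 751201) = 1/((-446 - (-28 - 7)/(32 - 7)) + 751201) = 1/((-446 - (-35)/25) + 751201) = 1/((-446 - 1*(-7/5)) + 751201) = 1/((-446 + 7/5) + 751201) = 1/(-2223/5 + 751201) = 1/(3753782/5) = 5/3753782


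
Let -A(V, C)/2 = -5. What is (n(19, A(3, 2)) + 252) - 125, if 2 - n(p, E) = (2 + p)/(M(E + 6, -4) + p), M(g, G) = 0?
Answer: 2430/19 ≈ 127.89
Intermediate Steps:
A(V, C) = 10 (A(V, C) = -2*(-5) = 10)
n(p, E) = 2 - (2 + p)/p (n(p, E) = 2 - (2 + p)/(0 + p) = 2 - (2 + p)/p)
(n(19, A(3, 2)) + 252) - 125 = ((-2 + 19)/19 + 252) - 125 = ((1/19)*17 + 252) - 125 = (17/19 + 252) - 125 = 4805/19 - 125 = 2430/19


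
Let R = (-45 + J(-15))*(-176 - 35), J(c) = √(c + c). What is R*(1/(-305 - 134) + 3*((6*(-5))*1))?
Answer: -375156945/439 + 8336821*I*√30/439 ≈ -8.5457e+5 + 1.0402e+5*I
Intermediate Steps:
J(c) = √2*√c (J(c) = √(2*c) = √2*√c)
R = 9495 - 211*I*√30 (R = (-45 + √2*√(-15))*(-176 - 35) = (-45 + √2*(I*√15))*(-211) = (-45 + I*√30)*(-211) = 9495 - 211*I*√30 ≈ 9495.0 - 1155.7*I)
R*(1/(-305 - 134) + 3*((6*(-5))*1)) = (9495 - 211*I*√30)*(1/(-305 - 134) + 3*((6*(-5))*1)) = (9495 - 211*I*√30)*(1/(-439) + 3*(-30*1)) = (9495 - 211*I*√30)*(-1/439 + 3*(-30)) = (9495 - 211*I*√30)*(-1/439 - 90) = (9495 - 211*I*√30)*(-39511/439) = -375156945/439 + 8336821*I*√30/439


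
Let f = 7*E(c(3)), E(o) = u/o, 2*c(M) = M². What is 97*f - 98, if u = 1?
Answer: 476/9 ≈ 52.889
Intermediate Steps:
c(M) = M²/2
E(o) = 1/o
f = 14/9 (f = 7/(((½)*3²)) = 7/(((½)*9)) = 7/(9/2) = 7*(2/9) = 14/9 ≈ 1.5556)
97*f - 98 = 97*(14/9) - 98 = 1358/9 - 98 = 476/9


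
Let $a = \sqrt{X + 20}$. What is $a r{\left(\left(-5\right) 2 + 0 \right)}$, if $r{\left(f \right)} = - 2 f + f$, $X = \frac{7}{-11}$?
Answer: $\frac{10 \sqrt{2343}}{11} \approx 44.004$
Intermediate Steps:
$X = - \frac{7}{11}$ ($X = 7 \left(- \frac{1}{11}\right) = - \frac{7}{11} \approx -0.63636$)
$r{\left(f \right)} = - f$
$a = \frac{\sqrt{2343}}{11}$ ($a = \sqrt{- \frac{7}{11} + 20} = \sqrt{\frac{213}{11}} = \frac{\sqrt{2343}}{11} \approx 4.4004$)
$a r{\left(\left(-5\right) 2 + 0 \right)} = \frac{\sqrt{2343}}{11} \left(- (\left(-5\right) 2 + 0)\right) = \frac{\sqrt{2343}}{11} \left(- (-10 + 0)\right) = \frac{\sqrt{2343}}{11} \left(\left(-1\right) \left(-10\right)\right) = \frac{\sqrt{2343}}{11} \cdot 10 = \frac{10 \sqrt{2343}}{11}$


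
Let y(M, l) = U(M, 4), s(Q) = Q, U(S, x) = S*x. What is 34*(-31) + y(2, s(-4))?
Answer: -1046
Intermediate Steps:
y(M, l) = 4*M (y(M, l) = M*4 = 4*M)
34*(-31) + y(2, s(-4)) = 34*(-31) + 4*2 = -1054 + 8 = -1046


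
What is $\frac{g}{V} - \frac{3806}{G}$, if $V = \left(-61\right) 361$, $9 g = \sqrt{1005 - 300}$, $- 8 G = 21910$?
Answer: $\frac{15224}{10955} - \frac{\sqrt{705}}{198189} \approx 1.3896$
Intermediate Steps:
$G = - \frac{10955}{4}$ ($G = \left(- \frac{1}{8}\right) 21910 = - \frac{10955}{4} \approx -2738.8$)
$g = \frac{\sqrt{705}}{9}$ ($g = \frac{\sqrt{1005 - 300}}{9} = \frac{\sqrt{705}}{9} \approx 2.9502$)
$V = -22021$
$\frac{g}{V} - \frac{3806}{G} = \frac{\frac{1}{9} \sqrt{705}}{-22021} - \frac{3806}{- \frac{10955}{4}} = \frac{\sqrt{705}}{9} \left(- \frac{1}{22021}\right) - - \frac{15224}{10955} = - \frac{\sqrt{705}}{198189} + \frac{15224}{10955} = \frac{15224}{10955} - \frac{\sqrt{705}}{198189}$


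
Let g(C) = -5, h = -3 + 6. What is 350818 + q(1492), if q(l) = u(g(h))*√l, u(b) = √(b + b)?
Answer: 350818 + 2*I*√3730 ≈ 3.5082e+5 + 122.15*I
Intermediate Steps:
h = 3
u(b) = √2*√b (u(b) = √(2*b) = √2*√b)
q(l) = I*√10*√l (q(l) = (√2*√(-5))*√l = (√2*(I*√5))*√l = (I*√10)*√l = I*√10*√l)
350818 + q(1492) = 350818 + I*√10*√1492 = 350818 + I*√10*(2*√373) = 350818 + 2*I*√3730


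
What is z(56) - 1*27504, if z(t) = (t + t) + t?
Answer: -27336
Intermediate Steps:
z(t) = 3*t (z(t) = 2*t + t = 3*t)
z(56) - 1*27504 = 3*56 - 1*27504 = 168 - 27504 = -27336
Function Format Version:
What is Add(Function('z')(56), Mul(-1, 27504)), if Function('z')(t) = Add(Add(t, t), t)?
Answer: -27336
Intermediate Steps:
Function('z')(t) = Mul(3, t) (Function('z')(t) = Add(Mul(2, t), t) = Mul(3, t))
Add(Function('z')(56), Mul(-1, 27504)) = Add(Mul(3, 56), Mul(-1, 27504)) = Add(168, -27504) = -27336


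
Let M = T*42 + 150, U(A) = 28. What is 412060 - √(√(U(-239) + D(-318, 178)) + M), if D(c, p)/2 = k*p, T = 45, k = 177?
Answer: 412060 - 2*√(510 + 2*√985) ≈ 4.1201e+5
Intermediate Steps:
D(c, p) = 354*p (D(c, p) = 2*(177*p) = 354*p)
M = 2040 (M = 45*42 + 150 = 1890 + 150 = 2040)
412060 - √(√(U(-239) + D(-318, 178)) + M) = 412060 - √(√(28 + 354*178) + 2040) = 412060 - √(√(28 + 63012) + 2040) = 412060 - √(√63040 + 2040) = 412060 - √(8*√985 + 2040) = 412060 - √(2040 + 8*√985)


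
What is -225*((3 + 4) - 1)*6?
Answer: -8100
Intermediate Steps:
-225*((3 + 4) - 1)*6 = -225*(7 - 1)*6 = -1350*6 = -225*36 = -8100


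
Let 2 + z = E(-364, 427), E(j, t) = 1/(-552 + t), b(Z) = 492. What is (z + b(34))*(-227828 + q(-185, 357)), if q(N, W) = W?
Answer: -13932371279/125 ≈ -1.1146e+8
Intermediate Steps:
z = -251/125 (z = -2 + 1/(-552 + 427) = -2 + 1/(-125) = -2 - 1/125 = -251/125 ≈ -2.0080)
(z + b(34))*(-227828 + q(-185, 357)) = (-251/125 + 492)*(-227828 + 357) = (61249/125)*(-227471) = -13932371279/125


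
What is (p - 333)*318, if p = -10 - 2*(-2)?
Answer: -107802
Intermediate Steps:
p = -6 (p = -10 + 4 = -6)
(p - 333)*318 = (-6 - 333)*318 = -339*318 = -107802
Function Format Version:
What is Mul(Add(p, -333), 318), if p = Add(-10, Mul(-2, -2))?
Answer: -107802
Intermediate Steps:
p = -6 (p = Add(-10, 4) = -6)
Mul(Add(p, -333), 318) = Mul(Add(-6, -333), 318) = Mul(-339, 318) = -107802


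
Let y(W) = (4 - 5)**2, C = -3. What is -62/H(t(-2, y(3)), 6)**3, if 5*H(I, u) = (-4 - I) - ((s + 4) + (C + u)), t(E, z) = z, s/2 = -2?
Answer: 3875/256 ≈ 15.137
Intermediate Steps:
s = -4 (s = 2*(-2) = -4)
y(W) = 1 (y(W) = (-1)**2 = 1)
H(I, u) = -1/5 - I/5 - u/5 (H(I, u) = ((-4 - I) - ((-4 + 4) + (-3 + u)))/5 = ((-4 - I) - (0 + (-3 + u)))/5 = ((-4 - I) - (-3 + u))/5 = ((-4 - I) + (3 - u))/5 = (-1 - I - u)/5 = -1/5 - I/5 - u/5)
-62/H(t(-2, y(3)), 6)**3 = -62/(-1/5 - 1/5*1 - 1/5*6)**3 = -62/(-1/5 - 1/5 - 6/5)**3 = -62/((-8/5)**3) = -62/(-512/125) = -62*(-125/512) = 3875/256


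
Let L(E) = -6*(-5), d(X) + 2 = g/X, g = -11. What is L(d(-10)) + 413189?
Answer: 413219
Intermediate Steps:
d(X) = -2 - 11/X
L(E) = 30
L(d(-10)) + 413189 = 30 + 413189 = 413219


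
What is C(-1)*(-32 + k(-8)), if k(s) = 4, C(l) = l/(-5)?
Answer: -28/5 ≈ -5.6000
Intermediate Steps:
C(l) = -l/5 (C(l) = l*(-⅕) = -l/5)
C(-1)*(-32 + k(-8)) = (-⅕*(-1))*(-32 + 4) = (⅕)*(-28) = -28/5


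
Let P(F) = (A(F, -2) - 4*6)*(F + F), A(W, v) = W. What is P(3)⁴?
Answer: 252047376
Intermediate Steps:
P(F) = 2*F*(-24 + F) (P(F) = (F - 4*6)*(F + F) = (F - 24)*(2*F) = (-24 + F)*(2*F) = 2*F*(-24 + F))
P(3)⁴ = (2*3*(-24 + 3))⁴ = (2*3*(-21))⁴ = (-126)⁴ = 252047376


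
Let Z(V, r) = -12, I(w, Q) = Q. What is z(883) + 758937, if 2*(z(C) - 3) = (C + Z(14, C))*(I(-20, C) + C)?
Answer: 1528033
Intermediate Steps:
z(C) = 3 + C*(-12 + C) (z(C) = 3 + ((C - 12)*(C + C))/2 = 3 + ((-12 + C)*(2*C))/2 = 3 + (2*C*(-12 + C))/2 = 3 + C*(-12 + C))
z(883) + 758937 = (3 + 883² - 12*883) + 758937 = (3 + 779689 - 10596) + 758937 = 769096 + 758937 = 1528033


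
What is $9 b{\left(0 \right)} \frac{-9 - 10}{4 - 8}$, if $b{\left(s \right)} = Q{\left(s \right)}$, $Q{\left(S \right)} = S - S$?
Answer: $0$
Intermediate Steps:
$Q{\left(S \right)} = 0$
$b{\left(s \right)} = 0$
$9 b{\left(0 \right)} \frac{-9 - 10}{4 - 8} = 9 \cdot 0 \frac{-9 - 10}{4 - 8} = 0 \left(- \frac{19}{-4}\right) = 0 \left(\left(-19\right) \left(- \frac{1}{4}\right)\right) = 0 \cdot \frac{19}{4} = 0$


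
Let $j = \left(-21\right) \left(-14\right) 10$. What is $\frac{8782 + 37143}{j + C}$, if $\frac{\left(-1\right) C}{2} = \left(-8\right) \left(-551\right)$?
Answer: $- \frac{45925}{5876} \approx -7.8157$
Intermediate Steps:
$j = 2940$ ($j = 294 \cdot 10 = 2940$)
$C = -8816$ ($C = - 2 \left(\left(-8\right) \left(-551\right)\right) = \left(-2\right) 4408 = -8816$)
$\frac{8782 + 37143}{j + C} = \frac{8782 + 37143}{2940 - 8816} = \frac{45925}{-5876} = 45925 \left(- \frac{1}{5876}\right) = - \frac{45925}{5876}$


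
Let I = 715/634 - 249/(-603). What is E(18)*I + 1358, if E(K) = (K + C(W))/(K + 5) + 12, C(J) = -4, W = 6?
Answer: 2018605643/1465491 ≈ 1377.4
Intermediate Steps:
I = 196337/127434 (I = 715*(1/634) - 249*(-1/603) = 715/634 + 83/201 = 196337/127434 ≈ 1.5407)
E(K) = 12 + (-4 + K)/(5 + K) (E(K) = (K - 4)/(K + 5) + 12 = (-4 + K)/(5 + K) + 12 = 12 + (-4 + K)/(5 + K))
E(18)*I + 1358 = ((56 + 13*18)/(5 + 18))*(196337/127434) + 1358 = ((56 + 234)/23)*(196337/127434) + 1358 = ((1/23)*290)*(196337/127434) + 1358 = (290/23)*(196337/127434) + 1358 = 28468865/1465491 + 1358 = 2018605643/1465491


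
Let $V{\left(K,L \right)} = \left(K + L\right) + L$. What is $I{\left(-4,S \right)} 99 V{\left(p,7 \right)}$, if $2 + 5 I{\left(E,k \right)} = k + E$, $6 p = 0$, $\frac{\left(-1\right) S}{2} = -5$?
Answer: $\frac{5544}{5} \approx 1108.8$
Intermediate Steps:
$S = 10$ ($S = \left(-2\right) \left(-5\right) = 10$)
$p = 0$ ($p = \frac{1}{6} \cdot 0 = 0$)
$V{\left(K,L \right)} = K + 2 L$
$I{\left(E,k \right)} = - \frac{2}{5} + \frac{E}{5} + \frac{k}{5}$ ($I{\left(E,k \right)} = - \frac{2}{5} + \frac{k + E}{5} = - \frac{2}{5} + \frac{E + k}{5} = - \frac{2}{5} + \left(\frac{E}{5} + \frac{k}{5}\right) = - \frac{2}{5} + \frac{E}{5} + \frac{k}{5}$)
$I{\left(-4,S \right)} 99 V{\left(p,7 \right)} = \left(- \frac{2}{5} + \frac{1}{5} \left(-4\right) + \frac{1}{5} \cdot 10\right) 99 \left(0 + 2 \cdot 7\right) = \left(- \frac{2}{5} - \frac{4}{5} + 2\right) 99 \left(0 + 14\right) = \frac{4}{5} \cdot 99 \cdot 14 = \frac{396}{5} \cdot 14 = \frac{5544}{5}$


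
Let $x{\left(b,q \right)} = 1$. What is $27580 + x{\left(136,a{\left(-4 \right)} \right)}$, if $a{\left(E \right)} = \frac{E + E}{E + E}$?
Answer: $27581$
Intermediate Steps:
$a{\left(E \right)} = 1$ ($a{\left(E \right)} = \frac{2 E}{2 E} = 2 E \frac{1}{2 E} = 1$)
$27580 + x{\left(136,a{\left(-4 \right)} \right)} = 27580 + 1 = 27581$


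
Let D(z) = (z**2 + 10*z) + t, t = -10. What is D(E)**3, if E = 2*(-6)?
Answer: 2744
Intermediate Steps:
E = -12
D(z) = -10 + z**2 + 10*z (D(z) = (z**2 + 10*z) - 10 = -10 + z**2 + 10*z)
D(E)**3 = (-10 + (-12)**2 + 10*(-12))**3 = (-10 + 144 - 120)**3 = 14**3 = 2744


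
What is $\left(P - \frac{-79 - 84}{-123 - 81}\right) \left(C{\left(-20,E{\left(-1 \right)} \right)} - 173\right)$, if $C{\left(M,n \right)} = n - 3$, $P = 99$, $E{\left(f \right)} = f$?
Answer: $- \frac{1181947}{68} \approx -17382.0$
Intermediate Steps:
$C{\left(M,n \right)} = -3 + n$
$\left(P - \frac{-79 - 84}{-123 - 81}\right) \left(C{\left(-20,E{\left(-1 \right)} \right)} - 173\right) = \left(99 - \frac{-79 - 84}{-123 - 81}\right) \left(\left(-3 - 1\right) - 173\right) = \left(99 - - \frac{163}{-204}\right) \left(-4 - 173\right) = \left(99 - \left(-163\right) \left(- \frac{1}{204}\right)\right) \left(-177\right) = \left(99 - \frac{163}{204}\right) \left(-177\right) = \frac{20033}{204} \left(-177\right) = - \frac{1181947}{68}$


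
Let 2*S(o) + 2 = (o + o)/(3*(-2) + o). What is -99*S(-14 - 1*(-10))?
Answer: 297/5 ≈ 59.400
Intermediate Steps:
S(o) = -1 + o/(-6 + o) (S(o) = -1 + ((o + o)/(3*(-2) + o))/2 = -1 + ((2*o)/(-6 + o))/2 = -1 + (2*o/(-6 + o))/2 = -1 + o/(-6 + o))
-99*S(-14 - 1*(-10)) = -594/(-6 + (-14 - 1*(-10))) = -594/(-6 + (-14 + 10)) = -594/(-6 - 4) = -594/(-10) = -594*(-1)/10 = -99*(-3/5) = 297/5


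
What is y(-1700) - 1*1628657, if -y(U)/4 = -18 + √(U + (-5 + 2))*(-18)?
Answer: -1628585 + 72*I*√1703 ≈ -1.6286e+6 + 2971.3*I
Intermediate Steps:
y(U) = 72 + 72*√(-3 + U) (y(U) = -4*(-18 + √(U + (-5 + 2))*(-18)) = -4*(-18 + √(U - 3)*(-18)) = -4*(-18 + √(-3 + U)*(-18)) = -4*(-18 - 18*√(-3 + U)) = 72 + 72*√(-3 + U))
y(-1700) - 1*1628657 = (72 + 72*√(-3 - 1700)) - 1*1628657 = (72 + 72*√(-1703)) - 1628657 = (72 + 72*(I*√1703)) - 1628657 = (72 + 72*I*√1703) - 1628657 = -1628585 + 72*I*√1703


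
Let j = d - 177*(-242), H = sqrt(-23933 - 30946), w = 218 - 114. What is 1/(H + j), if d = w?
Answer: 42938/1843726723 - I*sqrt(54879)/1843726723 ≈ 2.3289e-5 - 1.2706e-7*I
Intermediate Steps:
w = 104
d = 104
H = I*sqrt(54879) (H = sqrt(-54879) = I*sqrt(54879) ≈ 234.26*I)
j = 42938 (j = 104 - 177*(-242) = 104 + 42834 = 42938)
1/(H + j) = 1/(I*sqrt(54879) + 42938) = 1/(42938 + I*sqrt(54879))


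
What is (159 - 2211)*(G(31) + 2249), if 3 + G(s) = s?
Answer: -4672404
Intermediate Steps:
G(s) = -3 + s
(159 - 2211)*(G(31) + 2249) = (159 - 2211)*((-3 + 31) + 2249) = -2052*(28 + 2249) = -2052*2277 = -4672404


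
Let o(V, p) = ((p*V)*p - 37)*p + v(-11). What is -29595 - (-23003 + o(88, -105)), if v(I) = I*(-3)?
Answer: 101860490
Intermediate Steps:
v(I) = -3*I
o(V, p) = 33 + p*(-37 + V*p²) (o(V, p) = ((p*V)*p - 37)*p - 3*(-11) = ((V*p)*p - 37)*p + 33 = (V*p² - 37)*p + 33 = (-37 + V*p²)*p + 33 = p*(-37 + V*p²) + 33 = 33 + p*(-37 + V*p²))
-29595 - (-23003 + o(88, -105)) = -29595 - (-23003 + (33 - 37*(-105) + 88*(-105)³)) = -29595 - (-23003 + (33 + 3885 + 88*(-1157625))) = -29595 - (-23003 + (33 + 3885 - 101871000)) = -29595 - (-23003 - 101867082) = -29595 - 1*(-101890085) = -29595 + 101890085 = 101860490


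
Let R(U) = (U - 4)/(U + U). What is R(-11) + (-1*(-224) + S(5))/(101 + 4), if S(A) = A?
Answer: 6613/2310 ≈ 2.8628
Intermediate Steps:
R(U) = (-4 + U)/(2*U) (R(U) = (-4 + U)/((2*U)) = (-4 + U)*(1/(2*U)) = (-4 + U)/(2*U))
R(-11) + (-1*(-224) + S(5))/(101 + 4) = (½)*(-4 - 11)/(-11) + (-1*(-224) + 5)/(101 + 4) = (½)*(-1/11)*(-15) + (224 + 5)/105 = 15/22 + 229*(1/105) = 15/22 + 229/105 = 6613/2310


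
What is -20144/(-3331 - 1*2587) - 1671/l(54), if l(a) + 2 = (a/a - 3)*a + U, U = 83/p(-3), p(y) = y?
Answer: 18993203/1222067 ≈ 15.542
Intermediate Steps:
U = -83/3 (U = 83/(-3) = 83*(-⅓) = -83/3 ≈ -27.667)
l(a) = -89/3 - 2*a (l(a) = -2 + ((a/a - 3)*a - 83/3) = -2 + ((1 - 3)*a - 83/3) = -2 + (-2*a - 83/3) = -2 + (-83/3 - 2*a) = -89/3 - 2*a)
-20144/(-3331 - 1*2587) - 1671/l(54) = -20144/(-3331 - 1*2587) - 1671/(-89/3 - 2*54) = -20144/(-3331 - 2587) - 1671/(-89/3 - 108) = -20144/(-5918) - 1671/(-413/3) = -20144*(-1/5918) - 1671*(-3/413) = 10072/2959 + 5013/413 = 18993203/1222067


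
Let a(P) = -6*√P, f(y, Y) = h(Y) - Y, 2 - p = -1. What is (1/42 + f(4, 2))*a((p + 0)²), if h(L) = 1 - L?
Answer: 375/7 ≈ 53.571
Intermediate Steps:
p = 3 (p = 2 - 1*(-1) = 2 + 1 = 3)
f(y, Y) = 1 - 2*Y (f(y, Y) = (1 - Y) - Y = 1 - 2*Y)
(1/42 + f(4, 2))*a((p + 0)²) = (1/42 + (1 - 2*2))*(-6*√((3 + 0)²)) = (1/42 + (1 - 4))*(-6*√(3²)) = (1/42 - 3)*(-6*√9) = -(-125)*3/7 = -125/42*(-18) = 375/7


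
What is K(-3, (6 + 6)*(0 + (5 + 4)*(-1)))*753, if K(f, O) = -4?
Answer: -3012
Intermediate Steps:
K(-3, (6 + 6)*(0 + (5 + 4)*(-1)))*753 = -4*753 = -3012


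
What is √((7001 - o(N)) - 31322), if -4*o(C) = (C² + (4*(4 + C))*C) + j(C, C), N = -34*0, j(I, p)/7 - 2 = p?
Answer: I*√97270/2 ≈ 155.94*I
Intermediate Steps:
j(I, p) = 14 + 7*p
N = 0
o(C) = -7/2 - 7*C/4 - C²/4 - C*(16 + 4*C)/4 (o(C) = -((C² + (4*(4 + C))*C) + (14 + 7*C))/4 = -((C² + (16 + 4*C)*C) + (14 + 7*C))/4 = -((C² + C*(16 + 4*C)) + (14 + 7*C))/4 = -(14 + C² + 7*C + C*(16 + 4*C))/4 = -7/2 - 7*C/4 - C²/4 - C*(16 + 4*C)/4)
√((7001 - o(N)) - 31322) = √((7001 - (-7/2 - 23/4*0 - 5/4*0²)) - 31322) = √((7001 - (-7/2 + 0 - 5/4*0)) - 31322) = √((7001 - (-7/2 + 0 + 0)) - 31322) = √((7001 - 1*(-7/2)) - 31322) = √((7001 + 7/2) - 31322) = √(14009/2 - 31322) = √(-48635/2) = I*√97270/2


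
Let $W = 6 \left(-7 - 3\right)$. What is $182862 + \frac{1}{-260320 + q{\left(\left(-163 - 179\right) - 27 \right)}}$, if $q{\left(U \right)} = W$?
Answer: $\frac{47613607559}{260380} \approx 1.8286 \cdot 10^{5}$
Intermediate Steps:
$W = -60$ ($W = 6 \left(-10\right) = -60$)
$q{\left(U \right)} = -60$
$182862 + \frac{1}{-260320 + q{\left(\left(-163 - 179\right) - 27 \right)}} = 182862 + \frac{1}{-260320 - 60} = 182862 + \frac{1}{-260380} = 182862 - \frac{1}{260380} = \frac{47613607559}{260380}$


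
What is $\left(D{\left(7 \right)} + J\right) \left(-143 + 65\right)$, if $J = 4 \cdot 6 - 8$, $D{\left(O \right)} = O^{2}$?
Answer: $-5070$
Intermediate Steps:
$J = 16$ ($J = 24 - 8 = 16$)
$\left(D{\left(7 \right)} + J\right) \left(-143 + 65\right) = \left(7^{2} + 16\right) \left(-143 + 65\right) = \left(49 + 16\right) \left(-78\right) = 65 \left(-78\right) = -5070$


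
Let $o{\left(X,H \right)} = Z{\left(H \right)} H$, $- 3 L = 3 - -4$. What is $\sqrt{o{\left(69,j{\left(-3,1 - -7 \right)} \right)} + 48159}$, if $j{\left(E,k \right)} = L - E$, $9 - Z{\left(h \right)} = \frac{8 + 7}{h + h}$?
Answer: $\frac{\sqrt{192630}}{2} \approx 219.45$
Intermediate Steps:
$Z{\left(h \right)} = 9 - \frac{15}{2 h}$ ($Z{\left(h \right)} = 9 - \frac{8 + 7}{h + h} = 9 - \frac{15}{2 h}$)
$L = - \frac{7}{3}$ ($L = - \frac{3 - -4}{3} = - \frac{3 + 4}{3} = \left(- \frac{1}{3}\right) 7 = - \frac{7}{3} \approx -2.3333$)
$j{\left(E,k \right)} = - \frac{7}{3} - E$
$o{\left(X,H \right)} = H \left(9 - \frac{15}{2 H}\right)$ ($o{\left(X,H \right)} = \left(9 - \frac{15}{2 H}\right) H = H \left(9 - \frac{15}{2 H}\right)$)
$\sqrt{o{\left(69,j{\left(-3,1 - -7 \right)} \right)} + 48159} = \sqrt{\left(- \frac{15}{2} + 9 \left(- \frac{7}{3} - -3\right)\right) + 48159} = \sqrt{\left(- \frac{15}{2} + 9 \left(- \frac{7}{3} + 3\right)\right) + 48159} = \sqrt{\left(- \frac{15}{2} + 9 \cdot \frac{2}{3}\right) + 48159} = \sqrt{\left(- \frac{15}{2} + 6\right) + 48159} = \sqrt{- \frac{3}{2} + 48159} = \sqrt{\frac{96315}{2}} = \frac{\sqrt{192630}}{2}$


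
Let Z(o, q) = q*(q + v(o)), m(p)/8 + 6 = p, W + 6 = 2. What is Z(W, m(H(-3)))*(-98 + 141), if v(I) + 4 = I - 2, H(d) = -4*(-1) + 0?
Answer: 17888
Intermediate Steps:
W = -4 (W = -6 + 2 = -4)
H(d) = 4 (H(d) = 4 + 0 = 4)
v(I) = -6 + I (v(I) = -4 + (I - 2) = -4 + (-2 + I) = -6 + I)
m(p) = -48 + 8*p
Z(o, q) = q*(-6 + o + q) (Z(o, q) = q*(q + (-6 + o)) = q*(-6 + o + q))
Z(W, m(H(-3)))*(-98 + 141) = ((-48 + 8*4)*(-6 - 4 + (-48 + 8*4)))*(-98 + 141) = ((-48 + 32)*(-6 - 4 + (-48 + 32)))*43 = -16*(-6 - 4 - 16)*43 = -16*(-26)*43 = 416*43 = 17888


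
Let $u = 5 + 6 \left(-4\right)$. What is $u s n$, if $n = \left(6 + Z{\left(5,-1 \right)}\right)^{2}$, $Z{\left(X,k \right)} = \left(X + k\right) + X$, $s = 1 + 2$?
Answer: $-12825$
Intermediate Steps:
$s = 3$
$Z{\left(X,k \right)} = k + 2 X$
$u = -19$ ($u = 5 - 24 = -19$)
$n = 225$ ($n = \left(6 + \left(-1 + 2 \cdot 5\right)\right)^{2} = \left(6 + \left(-1 + 10\right)\right)^{2} = \left(6 + 9\right)^{2} = 15^{2} = 225$)
$u s n = \left(-19\right) 3 \cdot 225 = \left(-57\right) 225 = -12825$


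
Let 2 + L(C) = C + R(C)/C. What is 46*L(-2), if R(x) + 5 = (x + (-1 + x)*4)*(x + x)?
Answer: -1357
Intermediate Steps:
R(x) = -5 + 2*x*(-4 + 5*x) (R(x) = -5 + (x + (-1 + x)*4)*(x + x) = -5 + (x + (-4 + 4*x))*(2*x) = -5 + (-4 + 5*x)*(2*x) = -5 + 2*x*(-4 + 5*x))
L(C) = -2 + C + (-5 - 8*C + 10*C²)/C (L(C) = -2 + (C + (-5 - 8*C + 10*C²)/C) = -2 + C + (-5 - 8*C + 10*C²)/C)
46*L(-2) = 46*(-10 - 5/(-2) + 11*(-2)) = 46*(-10 - 5*(-½) - 22) = 46*(-10 + 5/2 - 22) = 46*(-59/2) = -1357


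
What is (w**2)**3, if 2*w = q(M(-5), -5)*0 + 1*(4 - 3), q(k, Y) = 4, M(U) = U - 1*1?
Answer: 1/64 ≈ 0.015625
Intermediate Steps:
M(U) = -1 + U (M(U) = U - 1 = -1 + U)
w = 1/2 (w = (4*0 + 1*(4 - 3))/2 = (0 + 1*1)/2 = (0 + 1)/2 = (1/2)*1 = 1/2 ≈ 0.50000)
(w**2)**3 = ((1/2)**2)**3 = (1/4)**3 = 1/64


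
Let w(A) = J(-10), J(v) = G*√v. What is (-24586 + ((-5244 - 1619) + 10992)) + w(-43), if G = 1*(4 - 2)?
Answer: -20457 + 2*I*√10 ≈ -20457.0 + 6.3246*I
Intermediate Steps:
G = 2 (G = 1*2 = 2)
J(v) = 2*√v
w(A) = 2*I*√10 (w(A) = 2*√(-10) = 2*(I*√10) = 2*I*√10)
(-24586 + ((-5244 - 1619) + 10992)) + w(-43) = (-24586 + ((-5244 - 1619) + 10992)) + 2*I*√10 = (-24586 + (-6863 + 10992)) + 2*I*√10 = (-24586 + 4129) + 2*I*√10 = -20457 + 2*I*√10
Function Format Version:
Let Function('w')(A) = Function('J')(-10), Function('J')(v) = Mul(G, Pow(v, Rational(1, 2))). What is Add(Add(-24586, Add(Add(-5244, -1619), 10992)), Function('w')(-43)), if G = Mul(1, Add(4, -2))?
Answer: Add(-20457, Mul(2, I, Pow(10, Rational(1, 2)))) ≈ Add(-20457., Mul(6.3246, I))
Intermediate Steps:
G = 2 (G = Mul(1, 2) = 2)
Function('J')(v) = Mul(2, Pow(v, Rational(1, 2)))
Function('w')(A) = Mul(2, I, Pow(10, Rational(1, 2))) (Function('w')(A) = Mul(2, Pow(-10, Rational(1, 2))) = Mul(2, Mul(I, Pow(10, Rational(1, 2)))) = Mul(2, I, Pow(10, Rational(1, 2))))
Add(Add(-24586, Add(Add(-5244, -1619), 10992)), Function('w')(-43)) = Add(Add(-24586, Add(Add(-5244, -1619), 10992)), Mul(2, I, Pow(10, Rational(1, 2)))) = Add(Add(-24586, Add(-6863, 10992)), Mul(2, I, Pow(10, Rational(1, 2)))) = Add(Add(-24586, 4129), Mul(2, I, Pow(10, Rational(1, 2)))) = Add(-20457, Mul(2, I, Pow(10, Rational(1, 2))))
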